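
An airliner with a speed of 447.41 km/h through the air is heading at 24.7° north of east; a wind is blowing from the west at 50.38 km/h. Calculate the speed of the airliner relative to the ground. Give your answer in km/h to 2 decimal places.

Taking east as x and north as y: velocity relative to the air = (406.476, 186.958) km/h; the air relative to ground = (50.380, 0.000) km/h.
Velocity relative to ground = (406.476, 186.958) + (50.380, 0.000) = (456.856, 186.958) km/h.
Speed = |(456.856, 186.958)| = 493.630 km/h.

493.63 km/h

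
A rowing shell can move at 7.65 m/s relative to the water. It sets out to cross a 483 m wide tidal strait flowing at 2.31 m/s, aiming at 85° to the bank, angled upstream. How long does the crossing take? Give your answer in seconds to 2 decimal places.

The component of the rowing shell's velocity perpendicular to the bank is 7.65 × sin 85° = 7.621 m/s.
Only the cross-stream component determines the crossing time; the current contributes nothing perpendicular to the bank.
Time = 483 / 7.621 = 63.378 s.

63.38 s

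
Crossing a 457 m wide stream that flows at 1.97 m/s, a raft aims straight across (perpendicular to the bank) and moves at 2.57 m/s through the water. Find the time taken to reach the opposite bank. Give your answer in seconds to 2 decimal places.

The component of the raft's velocity perpendicular to the bank is 2.57 m/s.
Only the cross-stream component determines the crossing time; the current contributes nothing perpendicular to the bank.
Time = 457 / 2.570 = 177.821 s.

177.82 s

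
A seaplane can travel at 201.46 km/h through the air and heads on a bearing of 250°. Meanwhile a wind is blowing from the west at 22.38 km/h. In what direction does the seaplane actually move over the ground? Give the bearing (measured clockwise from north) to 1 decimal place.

247.6°

Taking east as x and north as y: velocity relative to the air = (-189.310, -68.903) km/h; the air relative to ground = (22.380, 0.000) km/h.
Velocity relative to ground = (-189.310, -68.903) + (22.380, 0.000) = (-166.930, -68.903) km/h.
Bearing = atan2(-166.93, -68.90) = 247.57° clockwise from north.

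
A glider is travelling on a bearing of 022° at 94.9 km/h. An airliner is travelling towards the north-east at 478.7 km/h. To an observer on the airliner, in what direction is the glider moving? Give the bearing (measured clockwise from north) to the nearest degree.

230°

Taking east as x and north as y: glider velocity = (35.550, 87.990) km/h; airliner velocity = (338.492, 338.492) km/h.
Velocity of glider relative to airliner = (35.550, 87.990) − (338.492, 338.492) = (-302.942, -250.502) km/h.
Bearing = atan2(-302.94, -250.50) = 230.41° clockwise from north.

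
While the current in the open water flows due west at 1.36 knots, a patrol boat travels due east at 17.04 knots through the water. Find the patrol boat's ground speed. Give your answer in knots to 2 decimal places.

Taking east as x and north as y: velocity relative to the water = (17.040, 0.000) knots; the water relative to ground = (-1.360, 0.000) knots.
Velocity relative to ground = (17.040, 0.000) + (-1.360, 0.000) = (15.680, 0.000) knots.
Speed = |(15.680, 0.000)| = 15.680 knots.

15.68 knots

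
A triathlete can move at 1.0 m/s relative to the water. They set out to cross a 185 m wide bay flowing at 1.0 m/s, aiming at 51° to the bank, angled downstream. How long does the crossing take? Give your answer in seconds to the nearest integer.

238 s

The component of the triathlete's velocity perpendicular to the bank is 1.0 × sin 51° = 0.777 m/s.
The current is parallel to the bank, so it does not affect the crossing time.
Time = 185 / 0.777 = 238.051 s.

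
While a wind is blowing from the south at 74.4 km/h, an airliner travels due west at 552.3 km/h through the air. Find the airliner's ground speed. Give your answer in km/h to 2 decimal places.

557.29 km/h

Taking east as x and north as y: velocity relative to the air = (-552.300, 0.000) km/h; the air relative to ground = (0.000, 74.400) km/h.
Velocity relative to ground = (-552.300, 0.000) + (0.000, 74.400) = (-552.300, 74.400) km/h.
Speed = |(-552.300, 74.400)| = 557.289 km/h.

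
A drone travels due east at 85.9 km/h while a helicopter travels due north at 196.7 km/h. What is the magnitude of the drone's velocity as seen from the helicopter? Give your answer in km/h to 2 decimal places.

214.64 km/h

Taking east as x and north as y: drone velocity = (85.900, 0.000) km/h; helicopter velocity = (0.000, 196.700) km/h.
Velocity of drone relative to helicopter = (85.900, 0.000) − (0.000, 196.700) = (85.900, -196.700) km/h.
Magnitude = |(85.900, -196.700)| = 214.639 km/h.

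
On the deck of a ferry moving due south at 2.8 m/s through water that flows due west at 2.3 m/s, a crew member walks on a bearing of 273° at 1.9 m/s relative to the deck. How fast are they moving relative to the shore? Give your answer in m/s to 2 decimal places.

4.99 m/s

In east/north components (m/s): crew member relative to ferry = (-1.897, 0.099); ferry relative to water = (0.000, -2.800); water relative to ground = (-2.300, 0.000).
Sum = (-4.197, -2.701) m/s.
Speed = |(-4.197, -2.701)| = 4.991 m/s.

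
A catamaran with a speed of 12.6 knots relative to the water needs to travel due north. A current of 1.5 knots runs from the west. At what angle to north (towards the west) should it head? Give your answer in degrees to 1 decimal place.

6.8°

The current pushes perpendicular to the desired track; the heading must have a component into the current equal to 1.5 knots: 12.6 sin θ = 1.5.
sin θ = 0.1190, so θ = 6.837°.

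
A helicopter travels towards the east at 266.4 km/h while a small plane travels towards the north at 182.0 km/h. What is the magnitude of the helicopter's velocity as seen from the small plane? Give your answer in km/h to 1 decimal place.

322.6 km/h

Taking east as x and north as y: helicopter velocity = (266.400, 0.000) km/h; small plane velocity = (0.000, 182.000) km/h.
Velocity of helicopter relative to small plane = (266.400, 0.000) − (0.000, 182.000) = (266.400, -182.000) km/h.
Magnitude = |(266.400, -182.000)| = 322.634 km/h.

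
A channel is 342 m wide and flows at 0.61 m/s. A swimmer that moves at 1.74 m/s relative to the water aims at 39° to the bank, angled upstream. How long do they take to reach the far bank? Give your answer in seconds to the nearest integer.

312 s

The component of the swimmer's velocity perpendicular to the bank is 1.74 × sin 39° = 1.095 m/s.
The current is parallel to the bank, so it does not affect the crossing time.
Time = 342 / 1.095 = 312.324 s.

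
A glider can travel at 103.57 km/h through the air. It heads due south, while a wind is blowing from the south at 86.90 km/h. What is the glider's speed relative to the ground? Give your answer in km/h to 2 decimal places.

Taking east as x and north as y: velocity relative to the air = (0.000, -103.570) km/h; the air relative to ground = (0.000, 86.900) km/h.
Velocity relative to ground = (0.000, -103.570) + (0.000, 86.900) = (0.000, -16.670) km/h.
Speed = |(0.000, -16.670)| = 16.670 km/h.

16.67 km/h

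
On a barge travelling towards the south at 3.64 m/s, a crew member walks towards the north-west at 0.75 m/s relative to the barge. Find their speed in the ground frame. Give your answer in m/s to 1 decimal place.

Taking east as x and north as y: barge velocity = (0.000, -3.640) m/s; crew member velocity relative to barge = (-0.530, 0.530) m/s.
Velocity relative to ground = (0.000, -3.640) + (-0.530, 0.530) = (-0.530, -3.110) m/s.
Speed = |(-0.530, -3.110)| = 3.155 m/s.

3.2 m/s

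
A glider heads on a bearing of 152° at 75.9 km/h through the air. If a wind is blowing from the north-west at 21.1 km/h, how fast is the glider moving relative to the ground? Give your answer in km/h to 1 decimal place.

96.3 km/h

Taking east as x and north as y: velocity relative to the air = (35.633, -67.016) km/h; the air relative to ground = (14.920, -14.920) km/h.
Velocity relative to ground = (35.633, -67.016) + (14.920, -14.920) = (50.553, -81.936) km/h.
Speed = |(50.553, -81.936)| = 96.276 km/h.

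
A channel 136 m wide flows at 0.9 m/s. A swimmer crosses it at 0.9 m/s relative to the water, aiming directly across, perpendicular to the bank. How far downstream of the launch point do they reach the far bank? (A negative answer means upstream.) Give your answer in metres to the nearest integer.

Perpendicular speed = 0.900 m/s; crossing time = 136 / 0.900 = 151.111 s.
Net downstream speed = 0.900 m/s.
Drift = 0.900 × 151.111 = 136.000 m (downstream).

136 m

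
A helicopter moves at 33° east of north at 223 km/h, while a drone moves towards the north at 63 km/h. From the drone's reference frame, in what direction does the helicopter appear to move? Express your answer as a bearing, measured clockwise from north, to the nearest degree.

Taking east as x and north as y: helicopter velocity = (121.455, 187.024) km/h; drone velocity = (0.000, 63.000) km/h.
Velocity of helicopter relative to drone = (121.455, 187.024) − (0.000, 63.000) = (121.455, 124.024) km/h.
Bearing = atan2(121.45, 124.02) = 44.40° clockwise from north.

044°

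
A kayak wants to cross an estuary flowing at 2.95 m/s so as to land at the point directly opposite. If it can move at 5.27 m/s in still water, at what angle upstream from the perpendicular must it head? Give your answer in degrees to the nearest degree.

To cancel the current, the upstream component of the kayak's velocity must equal the flow: 5.27 sin θ = 2.95.
sin θ = 2.95 / 5.27 = 0.5598.
θ = arcsin(0.5598) = 34.040°.

34°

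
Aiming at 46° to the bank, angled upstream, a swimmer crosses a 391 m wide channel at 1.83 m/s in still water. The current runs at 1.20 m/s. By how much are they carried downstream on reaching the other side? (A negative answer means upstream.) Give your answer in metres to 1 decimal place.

Perpendicular speed = 1.316 m/s; crossing time = 391 / 1.316 = 297.024 s.
Net downstream speed = -0.071 m/s.
Drift = -0.071 × 297.024 = -21.155 m (upstream).

-21.2 m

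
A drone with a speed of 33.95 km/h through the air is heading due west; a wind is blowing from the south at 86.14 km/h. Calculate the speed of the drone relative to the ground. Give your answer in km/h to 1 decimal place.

Taking east as x and north as y: velocity relative to the air = (-33.950, 0.000) km/h; the air relative to ground = (0.000, 86.140) km/h.
Velocity relative to ground = (-33.950, 0.000) + (0.000, 86.140) = (-33.950, 86.140) km/h.
Speed = |(-33.950, 86.140)| = 92.589 km/h.

92.6 km/h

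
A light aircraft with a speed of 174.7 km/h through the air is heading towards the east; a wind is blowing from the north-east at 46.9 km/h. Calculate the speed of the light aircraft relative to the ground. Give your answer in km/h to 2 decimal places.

145.37 km/h

Taking east as x and north as y: velocity relative to the air = (174.700, 0.000) km/h; the air relative to ground = (-33.163, -33.163) km/h.
Velocity relative to ground = (174.700, 0.000) + (-33.163, -33.163) = (141.537, -33.163) km/h.
Speed = |(141.537, -33.163)| = 145.370 km/h.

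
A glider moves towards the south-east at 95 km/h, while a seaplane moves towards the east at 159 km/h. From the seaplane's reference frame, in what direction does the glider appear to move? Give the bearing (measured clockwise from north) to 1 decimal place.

Taking east as x and north as y: glider velocity = (67.175, -67.175) km/h; seaplane velocity = (159.000, 0.000) km/h.
Velocity of glider relative to seaplane = (67.175, -67.175) − (159.000, 0.000) = (-91.825, -67.175) km/h.
Bearing = atan2(-91.82, -67.18) = 233.81° clockwise from north.

233.8°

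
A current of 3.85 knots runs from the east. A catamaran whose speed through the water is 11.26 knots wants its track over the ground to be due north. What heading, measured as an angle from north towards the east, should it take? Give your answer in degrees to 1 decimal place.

20.0°

The current pushes perpendicular to the desired track; the heading must have a component into the current equal to 3.85 knots: 11.26 sin θ = 3.85.
sin θ = 0.3419, so θ = 19.994°.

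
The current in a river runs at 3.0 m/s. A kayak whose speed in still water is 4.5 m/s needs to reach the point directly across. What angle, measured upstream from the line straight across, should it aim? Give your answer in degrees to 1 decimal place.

To cancel the current, the upstream component of the kayak's velocity must equal the flow: 4.5 sin θ = 3.0.
sin θ = 3.0 / 4.5 = 0.6667.
θ = arcsin(0.6667) = 41.810°.

41.8°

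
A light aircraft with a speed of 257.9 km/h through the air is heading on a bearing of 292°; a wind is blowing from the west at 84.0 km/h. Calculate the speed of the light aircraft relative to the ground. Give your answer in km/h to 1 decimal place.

Taking east as x and north as y: velocity relative to the air = (-239.121, 96.611) km/h; the air relative to ground = (84.000, 0.000) km/h.
Velocity relative to ground = (-239.121, 96.611) + (84.000, 0.000) = (-155.121, 96.611) km/h.
Speed = |(-155.121, 96.611)| = 182.746 km/h.

182.7 km/h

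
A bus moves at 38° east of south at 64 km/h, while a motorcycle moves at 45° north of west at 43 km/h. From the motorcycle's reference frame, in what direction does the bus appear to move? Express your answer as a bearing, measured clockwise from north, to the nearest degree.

139°

Taking east as x and north as y: bus velocity = (39.402, -50.433) km/h; motorcycle velocity = (-30.406, 30.406) km/h.
Velocity of bus relative to motorcycle = (39.402, -50.433) − (-30.406, 30.406) = (69.808, -80.838) km/h.
Bearing = atan2(69.81, -80.84) = 139.19° clockwise from north.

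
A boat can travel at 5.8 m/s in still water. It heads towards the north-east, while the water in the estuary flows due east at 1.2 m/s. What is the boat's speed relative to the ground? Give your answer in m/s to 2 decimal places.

Taking east as x and north as y: velocity relative to the water = (4.101, 4.101) m/s; the water relative to ground = (1.200, 0.000) m/s.
Velocity relative to ground = (4.101, 4.101) + (1.200, 0.000) = (5.301, 4.101) m/s.
Speed = |(5.301, 4.101)| = 6.702 m/s.

6.70 m/s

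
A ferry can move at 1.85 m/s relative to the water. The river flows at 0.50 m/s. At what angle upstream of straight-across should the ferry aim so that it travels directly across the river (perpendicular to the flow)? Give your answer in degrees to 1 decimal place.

To cancel the current, the upstream component of the ferry's velocity must equal the flow: 1.85 sin θ = 0.50.
sin θ = 0.50 / 1.85 = 0.2703.
θ = arcsin(0.2703) = 15.680°.

15.7°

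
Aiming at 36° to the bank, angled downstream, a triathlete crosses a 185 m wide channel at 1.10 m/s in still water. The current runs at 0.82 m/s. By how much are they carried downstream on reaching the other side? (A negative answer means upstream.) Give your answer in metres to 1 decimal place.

489.3 m

Perpendicular speed = 0.647 m/s; crossing time = 185 / 0.647 = 286.128 s.
Net downstream speed = 1.710 m/s.
Drift = 1.710 × 286.128 = 489.256 m (downstream).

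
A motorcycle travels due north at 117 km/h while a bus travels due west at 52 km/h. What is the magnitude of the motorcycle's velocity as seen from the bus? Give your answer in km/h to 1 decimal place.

128.0 km/h

Taking east as x and north as y: motorcycle velocity = (0.000, 117.000) km/h; bus velocity = (-52.000, 0.000) km/h.
Velocity of motorcycle relative to bus = (0.000, 117.000) − (-52.000, 0.000) = (52.000, 117.000) km/h.
Magnitude = |(52.000, 117.000)| = 128.035 km/h.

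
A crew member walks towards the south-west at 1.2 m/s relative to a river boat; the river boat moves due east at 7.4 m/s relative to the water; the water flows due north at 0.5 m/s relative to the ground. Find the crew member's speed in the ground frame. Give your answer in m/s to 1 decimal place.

6.6 m/s

In east/north components (m/s): crew member relative to river boat = (-0.849, -0.849); river boat relative to water = (7.400, 0.000); water relative to ground = (0.000, 0.500).
Sum = (6.551, -0.349) m/s.
Speed = |(6.551, -0.349)| = 6.561 m/s.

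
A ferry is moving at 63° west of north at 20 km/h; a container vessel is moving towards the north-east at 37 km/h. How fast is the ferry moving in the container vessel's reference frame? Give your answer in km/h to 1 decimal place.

47.2 km/h

Taking east as x and north as y: ferry velocity = (-17.820, 9.080) km/h; container vessel velocity = (26.163, 26.163) km/h.
Velocity of ferry relative to container vessel = (-17.820, 9.080) − (26.163, 26.163) = (-43.983, -17.083) km/h.
Magnitude = |(-43.983, -17.083)| = 47.184 km/h.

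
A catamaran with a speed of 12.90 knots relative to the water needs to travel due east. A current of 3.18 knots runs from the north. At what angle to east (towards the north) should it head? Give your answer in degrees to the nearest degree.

The current pushes perpendicular to the desired track; the heading must have a component into the current equal to 3.18 knots: 12.90 sin θ = 3.18.
sin θ = 0.2465, so θ = 14.271°.

14°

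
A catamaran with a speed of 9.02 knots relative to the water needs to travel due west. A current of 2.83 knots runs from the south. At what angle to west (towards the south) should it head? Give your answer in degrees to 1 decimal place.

The current pushes perpendicular to the desired track; the heading must have a component into the current equal to 2.83 knots: 9.02 sin θ = 2.83.
sin θ = 0.3137, so θ = 18.285°.

18.3°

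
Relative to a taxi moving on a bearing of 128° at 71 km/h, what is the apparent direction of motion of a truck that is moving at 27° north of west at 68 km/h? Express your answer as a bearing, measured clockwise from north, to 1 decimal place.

Taking east as x and north as y: truck velocity = (-60.588, 30.871) km/h; taxi velocity = (55.949, -43.712) km/h.
Velocity of truck relative to taxi = (-60.588, 30.871) − (55.949, -43.712) = (-116.537, 74.583) km/h.
Bearing = atan2(-116.54, 74.58) = 302.62° clockwise from north.

302.6°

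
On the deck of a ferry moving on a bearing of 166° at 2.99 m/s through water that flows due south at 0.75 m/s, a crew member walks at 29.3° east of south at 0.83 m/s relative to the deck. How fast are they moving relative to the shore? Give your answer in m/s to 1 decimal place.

4.5 m/s

In east/north components (m/s): crew member relative to ferry = (0.406, -0.724); ferry relative to water = (0.723, -2.901); water relative to ground = (0.000, -0.750).
Sum = (1.130, -4.375) m/s.
Speed = |(1.130, -4.375)| = 4.518 m/s.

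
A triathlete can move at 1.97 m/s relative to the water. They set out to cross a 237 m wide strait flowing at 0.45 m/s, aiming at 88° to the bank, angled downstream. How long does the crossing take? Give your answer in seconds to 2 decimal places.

120.38 s

The component of the triathlete's velocity perpendicular to the bank is 1.97 × sin 88° = 1.969 m/s.
The current is parallel to the bank, so it does not affect the crossing time.
Time = 237 / 1.969 = 120.378 s.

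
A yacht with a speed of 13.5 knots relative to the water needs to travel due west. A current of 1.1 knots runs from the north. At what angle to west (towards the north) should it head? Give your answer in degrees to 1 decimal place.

The current pushes perpendicular to the desired track; the heading must have a component into the current equal to 1.1 knots: 13.5 sin θ = 1.1.
sin θ = 0.0815, so θ = 4.674°.

4.7°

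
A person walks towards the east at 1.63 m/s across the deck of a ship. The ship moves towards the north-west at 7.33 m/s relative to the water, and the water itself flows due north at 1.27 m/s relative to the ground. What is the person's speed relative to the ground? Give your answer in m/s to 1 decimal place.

7.4 m/s

In east/north components (m/s): person relative to ship = (1.630, 0.000); ship relative to water = (-5.183, 5.183); water relative to ground = (0.000, 1.270).
Sum = (-3.553, 6.453) m/s.
Speed = |(-3.553, 6.453)| = 7.367 m/s.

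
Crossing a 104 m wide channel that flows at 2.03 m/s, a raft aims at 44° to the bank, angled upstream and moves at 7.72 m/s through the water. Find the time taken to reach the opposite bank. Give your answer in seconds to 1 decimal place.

19.4 s

The component of the raft's velocity perpendicular to the bank is 7.72 × sin 44° = 5.363 m/s.
The current is parallel to the bank, so it does not affect the crossing time.
Time = 104 / 5.363 = 19.393 s.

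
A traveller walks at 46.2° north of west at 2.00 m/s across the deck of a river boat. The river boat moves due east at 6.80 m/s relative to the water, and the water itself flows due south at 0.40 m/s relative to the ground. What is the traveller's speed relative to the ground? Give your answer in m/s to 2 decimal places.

In east/north components (m/s): traveller relative to river boat = (-1.384, 1.444); river boat relative to water = (6.800, 0.000); water relative to ground = (0.000, -0.400).
Sum = (5.416, 1.044) m/s.
Speed = |(5.416, 1.044)| = 5.515 m/s.

5.52 m/s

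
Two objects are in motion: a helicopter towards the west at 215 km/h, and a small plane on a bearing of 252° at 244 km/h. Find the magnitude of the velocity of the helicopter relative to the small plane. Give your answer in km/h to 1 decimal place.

77.3 km/h

Taking east as x and north as y: helicopter velocity = (-215.000, 0.000) km/h; small plane velocity = (-232.058, -75.400) km/h.
Velocity of helicopter relative to small plane = (-215.000, 0.000) − (-232.058, -75.400) = (17.058, 75.400) km/h.
Magnitude = |(17.058, 75.400)| = 77.306 km/h.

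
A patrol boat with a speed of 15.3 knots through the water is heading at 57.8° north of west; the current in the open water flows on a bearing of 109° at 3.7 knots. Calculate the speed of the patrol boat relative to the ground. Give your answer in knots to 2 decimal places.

12.63 knots

Taking east as x and north as y: velocity relative to the water = (-8.153, 12.947) knots; the water relative to ground = (3.498, -1.205) knots.
Velocity relative to ground = (-8.153, 12.947) + (3.498, -1.205) = (-4.655, 11.742) knots.
Speed = |(-4.655, 11.742)| = 12.631 knots.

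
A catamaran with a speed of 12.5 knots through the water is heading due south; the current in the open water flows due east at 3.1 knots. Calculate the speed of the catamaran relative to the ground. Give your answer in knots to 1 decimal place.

12.9 knots

Taking east as x and north as y: velocity relative to the water = (0.000, -12.500) knots; the water relative to ground = (3.100, 0.000) knots.
Velocity relative to ground = (0.000, -12.500) + (3.100, 0.000) = (3.100, -12.500) knots.
Speed = |(3.100, -12.500)| = 12.879 knots.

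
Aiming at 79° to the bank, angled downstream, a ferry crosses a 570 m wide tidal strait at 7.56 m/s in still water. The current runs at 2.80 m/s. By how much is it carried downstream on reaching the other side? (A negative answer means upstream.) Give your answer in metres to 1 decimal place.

325.9 m

Perpendicular speed = 7.421 m/s; crossing time = 570 / 7.421 = 76.808 s.
Net downstream speed = 4.243 m/s.
Drift = 4.243 × 76.808 = 325.859 m (downstream).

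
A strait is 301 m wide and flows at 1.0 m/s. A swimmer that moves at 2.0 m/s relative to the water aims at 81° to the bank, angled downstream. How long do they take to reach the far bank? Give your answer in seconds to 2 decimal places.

152.38 s

The component of the swimmer's velocity perpendicular to the bank is 2.0 × sin 81° = 1.975 m/s.
Only the cross-stream component determines the crossing time; the current contributes nothing perpendicular to the bank.
Time = 301 / 1.975 = 152.376 s.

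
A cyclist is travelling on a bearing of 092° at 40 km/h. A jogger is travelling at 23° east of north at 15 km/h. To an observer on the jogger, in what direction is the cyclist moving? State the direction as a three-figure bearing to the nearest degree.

Taking east as x and north as y: cyclist velocity = (39.976, -1.396) km/h; jogger velocity = (5.861, 13.808) km/h.
Velocity of cyclist relative to jogger = (39.976, -1.396) − (5.861, 13.808) = (34.115, -15.204) km/h.
Bearing = atan2(34.11, -15.20) = 114.02° clockwise from north.

114°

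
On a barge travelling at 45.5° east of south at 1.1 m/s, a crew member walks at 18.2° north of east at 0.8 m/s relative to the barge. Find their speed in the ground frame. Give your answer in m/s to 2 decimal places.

1.63 m/s

Taking east as x and north as y: barge velocity = (0.785, -0.771) m/s; crew member velocity relative to barge = (0.760, 0.250) m/s.
Velocity relative to ground = (0.785, -0.771) + (0.760, 0.250) = (1.545, -0.521) m/s.
Speed = |(1.545, -0.521)| = 1.630 m/s.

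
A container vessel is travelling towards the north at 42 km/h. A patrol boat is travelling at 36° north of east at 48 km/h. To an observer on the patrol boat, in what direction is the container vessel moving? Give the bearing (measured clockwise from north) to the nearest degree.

Taking east as x and north as y: container vessel velocity = (0.000, 42.000) km/h; patrol boat velocity = (38.833, 28.214) km/h.
Velocity of container vessel relative to patrol boat = (0.000, 42.000) − (38.833, 28.214) = (-38.833, 13.786) km/h.
Bearing = atan2(-38.83, 13.79) = 289.55° clockwise from north.

290°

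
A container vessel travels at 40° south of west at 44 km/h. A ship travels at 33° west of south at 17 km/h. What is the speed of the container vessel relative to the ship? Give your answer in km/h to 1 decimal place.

Taking east as x and north as y: container vessel velocity = (-33.706, -28.283) km/h; ship velocity = (-9.259, -14.257) km/h.
Velocity of container vessel relative to ship = (-33.706, -28.283) − (-9.259, -14.257) = (-24.447, -14.025) km/h.
Magnitude = |(-24.447, -14.025)| = 28.185 km/h.

28.2 km/h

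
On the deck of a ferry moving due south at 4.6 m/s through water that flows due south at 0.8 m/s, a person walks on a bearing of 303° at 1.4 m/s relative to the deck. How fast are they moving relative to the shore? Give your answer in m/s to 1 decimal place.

4.8 m/s

In east/north components (m/s): person relative to ferry = (-1.174, 0.762); ferry relative to water = (0.000, -4.600); water relative to ground = (0.000, -0.800).
Sum = (-1.174, -4.638) m/s.
Speed = |(-1.174, -4.638)| = 4.784 m/s.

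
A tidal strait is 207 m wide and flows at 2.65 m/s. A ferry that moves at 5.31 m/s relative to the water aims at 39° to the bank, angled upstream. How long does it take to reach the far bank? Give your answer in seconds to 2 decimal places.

The component of the ferry's velocity perpendicular to the bank is 5.31 × sin 39° = 3.342 m/s.
The flow acts along the bank and has no component across it.
Time = 207 / 3.342 = 61.945 s.

61.94 s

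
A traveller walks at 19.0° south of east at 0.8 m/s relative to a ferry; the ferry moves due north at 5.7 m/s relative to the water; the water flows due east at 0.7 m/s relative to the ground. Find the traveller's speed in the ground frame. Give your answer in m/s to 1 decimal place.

In east/north components (m/s): traveller relative to ferry = (0.756, -0.260); ferry relative to water = (0.000, 5.700); water relative to ground = (0.700, 0.000).
Sum = (1.456, 5.440) m/s.
Speed = |(1.456, 5.440)| = 5.631 m/s.

5.6 m/s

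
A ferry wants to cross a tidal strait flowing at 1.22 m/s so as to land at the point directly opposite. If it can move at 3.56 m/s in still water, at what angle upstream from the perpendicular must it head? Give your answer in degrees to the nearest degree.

20°

To cancel the current, the upstream component of the ferry's velocity must equal the flow: 3.56 sin θ = 1.22.
sin θ = 1.22 / 3.56 = 0.3427.
θ = arcsin(0.3427) = 20.041°.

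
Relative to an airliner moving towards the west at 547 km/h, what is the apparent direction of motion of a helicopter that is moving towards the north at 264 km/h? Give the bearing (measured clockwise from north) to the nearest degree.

064°

Taking east as x and north as y: helicopter velocity = (0.000, 264.000) km/h; airliner velocity = (-547.000, 0.000) km/h.
Velocity of helicopter relative to airliner = (0.000, 264.000) − (-547.000, 0.000) = (547.000, 264.000) km/h.
Bearing = atan2(547.00, 264.00) = 64.24° clockwise from north.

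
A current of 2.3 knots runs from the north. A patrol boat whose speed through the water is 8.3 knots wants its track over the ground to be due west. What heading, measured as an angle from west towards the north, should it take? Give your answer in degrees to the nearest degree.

16°

The current pushes perpendicular to the desired track; the heading must have a component into the current equal to 2.3 knots: 8.3 sin θ = 2.3.
sin θ = 0.2771, so θ = 16.088°.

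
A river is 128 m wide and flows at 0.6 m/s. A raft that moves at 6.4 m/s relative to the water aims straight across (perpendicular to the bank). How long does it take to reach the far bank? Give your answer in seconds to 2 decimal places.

The component of the raft's velocity perpendicular to the bank is 6.4 m/s.
The flow acts along the bank and has no component across it.
Time = 128 / 6.400 = 20.000 s.

20.00 s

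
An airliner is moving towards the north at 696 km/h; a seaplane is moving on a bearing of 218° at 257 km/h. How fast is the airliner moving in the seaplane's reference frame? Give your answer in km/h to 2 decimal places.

Taking east as x and north as y: airliner velocity = (0.000, 696.000) km/h; seaplane velocity = (-158.225, -202.519) km/h.
Velocity of airliner relative to seaplane = (0.000, 696.000) − (-158.225, -202.519) = (158.225, 898.519) km/h.
Magnitude = |(158.225, 898.519)| = 912.344 km/h.

912.34 km/h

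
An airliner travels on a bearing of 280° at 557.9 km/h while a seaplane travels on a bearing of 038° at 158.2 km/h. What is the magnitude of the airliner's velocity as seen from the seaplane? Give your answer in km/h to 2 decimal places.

Taking east as x and north as y: airliner velocity = (-549.424, 96.878) km/h; seaplane velocity = (97.398, 124.663) km/h.
Velocity of airliner relative to seaplane = (-549.424, 96.878) − (97.398, 124.663) = (-646.822, -27.785) km/h.
Magnitude = |(-646.822, -27.785)| = 647.418 km/h.

647.42 km/h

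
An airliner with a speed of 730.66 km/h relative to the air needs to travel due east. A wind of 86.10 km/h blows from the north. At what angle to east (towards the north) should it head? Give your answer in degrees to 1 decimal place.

The wind pushes perpendicular to the desired track; the heading must have a component into the wind equal to 86.10 km/h: 730.66 sin θ = 86.10.
sin θ = 0.1178, so θ = 6.767°.

6.8°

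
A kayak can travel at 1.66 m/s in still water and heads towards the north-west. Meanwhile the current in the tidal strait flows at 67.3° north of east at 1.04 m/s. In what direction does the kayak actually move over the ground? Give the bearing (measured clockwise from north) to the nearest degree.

Taking east as x and north as y: velocity relative to the water = (-1.174, 1.174) m/s; the water relative to ground = (0.401, 0.959) m/s.
Velocity relative to ground = (-1.174, 1.174) + (0.401, 0.959) = (-0.772, 2.133) m/s.
Bearing = atan2(-0.77, 2.13) = 340.09° clockwise from north.

340°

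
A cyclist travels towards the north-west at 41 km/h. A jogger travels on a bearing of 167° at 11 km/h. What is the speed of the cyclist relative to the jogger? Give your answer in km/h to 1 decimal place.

50.7 km/h

Taking east as x and north as y: cyclist velocity = (-28.991, 28.991) km/h; jogger velocity = (2.474, -10.718) km/h.
Velocity of cyclist relative to jogger = (-28.991, 28.991) − (2.474, -10.718) = (-31.466, 39.709) km/h.
Magnitude = |(-31.466, 39.709)| = 50.665 km/h.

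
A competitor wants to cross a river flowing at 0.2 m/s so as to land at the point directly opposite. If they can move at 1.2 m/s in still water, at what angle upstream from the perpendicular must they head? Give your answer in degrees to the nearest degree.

10°

To cancel the current, the upstream component of the competitor's velocity must equal the flow: 1.2 sin θ = 0.2.
sin θ = 0.2 / 1.2 = 0.1667.
θ = arcsin(0.1667) = 9.594°.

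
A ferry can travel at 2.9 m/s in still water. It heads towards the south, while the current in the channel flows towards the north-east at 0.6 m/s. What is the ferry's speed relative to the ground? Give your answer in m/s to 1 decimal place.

2.5 m/s

Taking east as x and north as y: velocity relative to the water = (0.000, -2.900) m/s; the water relative to ground = (0.424, 0.424) m/s.
Velocity relative to ground = (0.000, -2.900) + (0.424, 0.424) = (0.424, -2.476) m/s.
Speed = |(0.424, -2.476)| = 2.512 m/s.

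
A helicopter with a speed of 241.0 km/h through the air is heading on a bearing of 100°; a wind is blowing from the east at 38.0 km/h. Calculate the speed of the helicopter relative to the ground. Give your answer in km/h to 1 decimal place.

203.7 km/h

Taking east as x and north as y: velocity relative to the air = (237.339, -41.849) km/h; the air relative to ground = (-38.000, 0.000) km/h.
Velocity relative to ground = (237.339, -41.849) + (-38.000, 0.000) = (199.339, -41.849) km/h.
Speed = |(199.339, -41.849)| = 203.684 km/h.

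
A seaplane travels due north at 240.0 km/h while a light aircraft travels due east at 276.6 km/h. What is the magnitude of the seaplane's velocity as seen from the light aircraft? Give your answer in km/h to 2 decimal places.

366.21 km/h

Taking east as x and north as y: seaplane velocity = (0.000, 240.000) km/h; light aircraft velocity = (276.600, 0.000) km/h.
Velocity of seaplane relative to light aircraft = (0.000, 240.000) − (276.600, 0.000) = (-276.600, 240.000) km/h.
Magnitude = |(-276.600, 240.000)| = 366.207 km/h.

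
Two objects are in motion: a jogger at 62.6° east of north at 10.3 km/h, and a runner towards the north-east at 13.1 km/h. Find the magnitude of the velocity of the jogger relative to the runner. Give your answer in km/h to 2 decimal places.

Taking east as x and north as y: jogger velocity = (9.144, 4.740) km/h; runner velocity = (9.263, 9.263) km/h.
Velocity of jogger relative to runner = (9.144, 4.740) − (9.263, 9.263) = (-0.119, -4.523) km/h.
Magnitude = |(-0.119, -4.523)| = 4.525 km/h.

4.52 km/h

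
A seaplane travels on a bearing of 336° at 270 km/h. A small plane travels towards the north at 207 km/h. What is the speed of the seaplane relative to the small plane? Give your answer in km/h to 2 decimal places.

116.76 km/h

Taking east as x and north as y: seaplane velocity = (-109.819, 246.657) km/h; small plane velocity = (0.000, 207.000) km/h.
Velocity of seaplane relative to small plane = (-109.819, 246.657) − (0.000, 207.000) = (-109.819, 39.657) km/h.
Magnitude = |(-109.819, 39.657)| = 116.760 km/h.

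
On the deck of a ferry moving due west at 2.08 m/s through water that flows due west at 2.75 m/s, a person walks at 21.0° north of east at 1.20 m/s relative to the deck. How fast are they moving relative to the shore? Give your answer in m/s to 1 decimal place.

In east/north components (m/s): person relative to ferry = (1.120, 0.430); ferry relative to water = (-2.080, 0.000); water relative to ground = (-2.750, 0.000).
Sum = (-3.710, 0.430) m/s.
Speed = |(-3.710, 0.430)| = 3.735 m/s.

3.7 m/s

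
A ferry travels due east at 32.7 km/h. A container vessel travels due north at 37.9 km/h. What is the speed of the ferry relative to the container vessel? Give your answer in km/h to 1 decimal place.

Taking east as x and north as y: ferry velocity = (32.700, 0.000) km/h; container vessel velocity = (0.000, 37.900) km/h.
Velocity of ferry relative to container vessel = (32.700, 0.000) − (0.000, 37.900) = (32.700, -37.900) km/h.
Magnitude = |(32.700, -37.900)| = 50.057 km/h.

50.1 km/h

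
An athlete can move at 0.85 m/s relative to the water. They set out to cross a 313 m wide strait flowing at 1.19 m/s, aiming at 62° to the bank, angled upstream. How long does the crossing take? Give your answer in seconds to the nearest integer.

The component of the athlete's velocity perpendicular to the bank is 0.85 × sin 62° = 0.751 m/s.
The current is parallel to the bank, so it does not affect the crossing time.
Time = 313 / 0.751 = 417.052 s.

417 s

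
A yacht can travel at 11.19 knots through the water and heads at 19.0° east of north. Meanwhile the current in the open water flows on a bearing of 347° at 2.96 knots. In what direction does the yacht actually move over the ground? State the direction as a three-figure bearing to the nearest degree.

012°

Taking east as x and north as y: velocity relative to the water = (3.643, 10.580) knots; the water relative to ground = (-0.666, 2.884) knots.
Velocity relative to ground = (3.643, 10.580) + (-0.666, 2.884) = (2.977, 13.464) knots.
Bearing = atan2(2.98, 13.46) = 12.47° clockwise from north.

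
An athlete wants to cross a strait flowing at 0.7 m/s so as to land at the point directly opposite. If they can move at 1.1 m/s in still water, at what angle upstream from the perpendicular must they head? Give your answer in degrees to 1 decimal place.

To cancel the current, the upstream component of the athlete's velocity must equal the flow: 1.1 sin θ = 0.7.
sin θ = 0.7 / 1.1 = 0.6364.
θ = arcsin(0.6364) = 39.521°.

39.5°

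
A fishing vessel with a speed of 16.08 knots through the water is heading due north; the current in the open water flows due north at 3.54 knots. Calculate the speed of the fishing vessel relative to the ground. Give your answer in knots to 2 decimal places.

Taking east as x and north as y: velocity relative to the water = (0.000, 16.080) knots; the water relative to ground = (0.000, 3.540) knots.
Velocity relative to ground = (0.000, 16.080) + (0.000, 3.540) = (0.000, 19.620) knots.
Speed = |(0.000, 19.620)| = 19.620 knots.

19.62 knots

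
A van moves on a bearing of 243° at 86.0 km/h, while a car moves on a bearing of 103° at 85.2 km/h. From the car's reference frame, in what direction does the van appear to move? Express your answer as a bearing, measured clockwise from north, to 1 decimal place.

Taking east as x and north as y: van velocity = (-76.627, -39.043) km/h; car velocity = (83.016, -19.166) km/h.
Velocity of van relative to car = (-76.627, -39.043) − (83.016, -19.166) = (-159.643, -19.877) km/h.
Bearing = atan2(-159.64, -19.88) = 262.90° clockwise from north.

262.9°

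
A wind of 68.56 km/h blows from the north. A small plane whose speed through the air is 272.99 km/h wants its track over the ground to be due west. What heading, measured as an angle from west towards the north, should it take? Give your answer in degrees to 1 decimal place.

14.5°

The wind pushes perpendicular to the desired track; the heading must have a component into the wind equal to 68.56 km/h: 272.99 sin θ = 68.56.
sin θ = 0.2511, so θ = 14.545°.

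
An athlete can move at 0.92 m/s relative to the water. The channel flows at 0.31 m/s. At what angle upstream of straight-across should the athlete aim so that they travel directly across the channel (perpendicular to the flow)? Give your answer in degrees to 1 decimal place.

To cancel the current, the upstream component of the athlete's velocity must equal the flow: 0.92 sin θ = 0.31.
sin θ = 0.31 / 0.92 = 0.3370.
θ = arcsin(0.3370) = 19.692°.

19.7°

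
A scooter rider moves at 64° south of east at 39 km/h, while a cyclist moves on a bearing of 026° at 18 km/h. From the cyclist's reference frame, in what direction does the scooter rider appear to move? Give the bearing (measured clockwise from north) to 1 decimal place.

169.8°

Taking east as x and north as y: scooter rider velocity = (17.096, -35.053) km/h; cyclist velocity = (7.891, 16.178) km/h.
Velocity of scooter rider relative to cyclist = (17.096, -35.053) − (7.891, 16.178) = (9.206, -51.231) km/h.
Bearing = atan2(9.21, -51.23) = 169.81° clockwise from north.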